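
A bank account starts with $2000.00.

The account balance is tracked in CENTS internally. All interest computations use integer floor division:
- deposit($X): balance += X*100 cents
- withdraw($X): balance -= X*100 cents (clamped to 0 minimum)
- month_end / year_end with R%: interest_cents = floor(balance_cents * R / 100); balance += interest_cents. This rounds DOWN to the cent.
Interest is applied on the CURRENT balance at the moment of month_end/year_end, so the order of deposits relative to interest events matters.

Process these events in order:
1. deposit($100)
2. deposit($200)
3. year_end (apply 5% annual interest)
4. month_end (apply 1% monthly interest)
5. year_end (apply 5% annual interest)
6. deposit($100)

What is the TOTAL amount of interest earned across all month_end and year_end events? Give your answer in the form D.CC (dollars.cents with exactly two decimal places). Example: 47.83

Answer: 261.10

Derivation:
After 1 (deposit($100)): balance=$2100.00 total_interest=$0.00
After 2 (deposit($200)): balance=$2300.00 total_interest=$0.00
After 3 (year_end (apply 5% annual interest)): balance=$2415.00 total_interest=$115.00
After 4 (month_end (apply 1% monthly interest)): balance=$2439.15 total_interest=$139.15
After 5 (year_end (apply 5% annual interest)): balance=$2561.10 total_interest=$261.10
After 6 (deposit($100)): balance=$2661.10 total_interest=$261.10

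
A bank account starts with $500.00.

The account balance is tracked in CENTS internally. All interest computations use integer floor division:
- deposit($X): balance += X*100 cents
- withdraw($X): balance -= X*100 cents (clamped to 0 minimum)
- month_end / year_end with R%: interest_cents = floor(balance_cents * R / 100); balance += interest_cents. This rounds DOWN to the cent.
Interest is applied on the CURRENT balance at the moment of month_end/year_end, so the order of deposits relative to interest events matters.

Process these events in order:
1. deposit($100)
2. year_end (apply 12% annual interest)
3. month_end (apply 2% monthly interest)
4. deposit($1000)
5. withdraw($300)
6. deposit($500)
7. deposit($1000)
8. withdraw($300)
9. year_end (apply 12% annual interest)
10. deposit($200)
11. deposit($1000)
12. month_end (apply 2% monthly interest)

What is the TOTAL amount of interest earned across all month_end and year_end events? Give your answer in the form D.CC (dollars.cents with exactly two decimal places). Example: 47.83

After 1 (deposit($100)): balance=$600.00 total_interest=$0.00
After 2 (year_end (apply 12% annual interest)): balance=$672.00 total_interest=$72.00
After 3 (month_end (apply 2% monthly interest)): balance=$685.44 total_interest=$85.44
After 4 (deposit($1000)): balance=$1685.44 total_interest=$85.44
After 5 (withdraw($300)): balance=$1385.44 total_interest=$85.44
After 6 (deposit($500)): balance=$1885.44 total_interest=$85.44
After 7 (deposit($1000)): balance=$2885.44 total_interest=$85.44
After 8 (withdraw($300)): balance=$2585.44 total_interest=$85.44
After 9 (year_end (apply 12% annual interest)): balance=$2895.69 total_interest=$395.69
After 10 (deposit($200)): balance=$3095.69 total_interest=$395.69
After 11 (deposit($1000)): balance=$4095.69 total_interest=$395.69
After 12 (month_end (apply 2% monthly interest)): balance=$4177.60 total_interest=$477.60

Answer: 477.60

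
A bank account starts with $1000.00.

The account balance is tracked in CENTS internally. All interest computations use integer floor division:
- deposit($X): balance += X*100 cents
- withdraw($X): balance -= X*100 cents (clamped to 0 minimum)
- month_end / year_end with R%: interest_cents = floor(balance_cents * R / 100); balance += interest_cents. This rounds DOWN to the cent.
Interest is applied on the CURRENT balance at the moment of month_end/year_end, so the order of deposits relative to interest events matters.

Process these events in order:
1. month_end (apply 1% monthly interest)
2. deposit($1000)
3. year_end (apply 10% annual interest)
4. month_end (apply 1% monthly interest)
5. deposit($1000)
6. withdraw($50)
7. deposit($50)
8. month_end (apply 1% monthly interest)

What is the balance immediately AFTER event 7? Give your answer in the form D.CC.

Answer: 3233.11

Derivation:
After 1 (month_end (apply 1% monthly interest)): balance=$1010.00 total_interest=$10.00
After 2 (deposit($1000)): balance=$2010.00 total_interest=$10.00
After 3 (year_end (apply 10% annual interest)): balance=$2211.00 total_interest=$211.00
After 4 (month_end (apply 1% monthly interest)): balance=$2233.11 total_interest=$233.11
After 5 (deposit($1000)): balance=$3233.11 total_interest=$233.11
After 6 (withdraw($50)): balance=$3183.11 total_interest=$233.11
After 7 (deposit($50)): balance=$3233.11 total_interest=$233.11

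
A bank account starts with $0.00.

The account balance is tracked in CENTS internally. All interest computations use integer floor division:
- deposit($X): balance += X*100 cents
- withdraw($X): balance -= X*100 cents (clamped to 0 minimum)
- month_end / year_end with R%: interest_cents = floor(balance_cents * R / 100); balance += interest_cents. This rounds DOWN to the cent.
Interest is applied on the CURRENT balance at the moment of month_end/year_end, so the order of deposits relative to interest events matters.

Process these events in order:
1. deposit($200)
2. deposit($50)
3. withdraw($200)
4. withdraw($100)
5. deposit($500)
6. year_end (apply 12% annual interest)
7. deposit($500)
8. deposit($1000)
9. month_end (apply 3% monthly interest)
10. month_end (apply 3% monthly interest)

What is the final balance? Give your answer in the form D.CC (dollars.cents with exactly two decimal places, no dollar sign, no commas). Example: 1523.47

After 1 (deposit($200)): balance=$200.00 total_interest=$0.00
After 2 (deposit($50)): balance=$250.00 total_interest=$0.00
After 3 (withdraw($200)): balance=$50.00 total_interest=$0.00
After 4 (withdraw($100)): balance=$0.00 total_interest=$0.00
After 5 (deposit($500)): balance=$500.00 total_interest=$0.00
After 6 (year_end (apply 12% annual interest)): balance=$560.00 total_interest=$60.00
After 7 (deposit($500)): balance=$1060.00 total_interest=$60.00
After 8 (deposit($1000)): balance=$2060.00 total_interest=$60.00
After 9 (month_end (apply 3% monthly interest)): balance=$2121.80 total_interest=$121.80
After 10 (month_end (apply 3% monthly interest)): balance=$2185.45 total_interest=$185.45

Answer: 2185.45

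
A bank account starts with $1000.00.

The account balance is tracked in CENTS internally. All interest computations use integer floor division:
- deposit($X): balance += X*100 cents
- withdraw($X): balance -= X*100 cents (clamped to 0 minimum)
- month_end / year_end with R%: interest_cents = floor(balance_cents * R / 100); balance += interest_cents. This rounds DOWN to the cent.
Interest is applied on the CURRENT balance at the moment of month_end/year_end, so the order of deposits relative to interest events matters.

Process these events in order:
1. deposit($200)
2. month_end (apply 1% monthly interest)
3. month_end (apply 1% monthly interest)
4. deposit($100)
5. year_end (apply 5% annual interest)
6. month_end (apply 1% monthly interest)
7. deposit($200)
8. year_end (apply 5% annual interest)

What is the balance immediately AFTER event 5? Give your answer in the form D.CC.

Answer: 1390.32

Derivation:
After 1 (deposit($200)): balance=$1200.00 total_interest=$0.00
After 2 (month_end (apply 1% monthly interest)): balance=$1212.00 total_interest=$12.00
After 3 (month_end (apply 1% monthly interest)): balance=$1224.12 total_interest=$24.12
After 4 (deposit($100)): balance=$1324.12 total_interest=$24.12
After 5 (year_end (apply 5% annual interest)): balance=$1390.32 total_interest=$90.32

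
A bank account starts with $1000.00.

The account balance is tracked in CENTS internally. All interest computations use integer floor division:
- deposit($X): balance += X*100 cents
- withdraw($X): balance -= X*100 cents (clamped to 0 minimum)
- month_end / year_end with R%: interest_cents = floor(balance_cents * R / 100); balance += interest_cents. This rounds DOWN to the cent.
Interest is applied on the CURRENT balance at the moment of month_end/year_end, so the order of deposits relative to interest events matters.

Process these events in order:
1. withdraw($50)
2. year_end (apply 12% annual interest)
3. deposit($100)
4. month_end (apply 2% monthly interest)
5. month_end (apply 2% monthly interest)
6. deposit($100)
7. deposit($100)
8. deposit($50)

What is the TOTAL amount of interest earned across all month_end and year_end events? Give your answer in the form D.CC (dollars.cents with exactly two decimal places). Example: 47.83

After 1 (withdraw($50)): balance=$950.00 total_interest=$0.00
After 2 (year_end (apply 12% annual interest)): balance=$1064.00 total_interest=$114.00
After 3 (deposit($100)): balance=$1164.00 total_interest=$114.00
After 4 (month_end (apply 2% monthly interest)): balance=$1187.28 total_interest=$137.28
After 5 (month_end (apply 2% monthly interest)): balance=$1211.02 total_interest=$161.02
After 6 (deposit($100)): balance=$1311.02 total_interest=$161.02
After 7 (deposit($100)): balance=$1411.02 total_interest=$161.02
After 8 (deposit($50)): balance=$1461.02 total_interest=$161.02

Answer: 161.02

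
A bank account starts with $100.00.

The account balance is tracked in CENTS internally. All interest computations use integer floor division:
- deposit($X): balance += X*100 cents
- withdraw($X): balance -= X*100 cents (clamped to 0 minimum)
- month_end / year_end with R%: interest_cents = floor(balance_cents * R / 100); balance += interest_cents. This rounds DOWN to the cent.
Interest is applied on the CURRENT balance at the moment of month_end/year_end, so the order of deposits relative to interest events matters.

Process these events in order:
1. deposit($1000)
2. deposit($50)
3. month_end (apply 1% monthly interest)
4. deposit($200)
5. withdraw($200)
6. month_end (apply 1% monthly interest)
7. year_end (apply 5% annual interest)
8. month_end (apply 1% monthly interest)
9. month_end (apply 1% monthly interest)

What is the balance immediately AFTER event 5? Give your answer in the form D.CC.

After 1 (deposit($1000)): balance=$1100.00 total_interest=$0.00
After 2 (deposit($50)): balance=$1150.00 total_interest=$0.00
After 3 (month_end (apply 1% monthly interest)): balance=$1161.50 total_interest=$11.50
After 4 (deposit($200)): balance=$1361.50 total_interest=$11.50
After 5 (withdraw($200)): balance=$1161.50 total_interest=$11.50

Answer: 1161.50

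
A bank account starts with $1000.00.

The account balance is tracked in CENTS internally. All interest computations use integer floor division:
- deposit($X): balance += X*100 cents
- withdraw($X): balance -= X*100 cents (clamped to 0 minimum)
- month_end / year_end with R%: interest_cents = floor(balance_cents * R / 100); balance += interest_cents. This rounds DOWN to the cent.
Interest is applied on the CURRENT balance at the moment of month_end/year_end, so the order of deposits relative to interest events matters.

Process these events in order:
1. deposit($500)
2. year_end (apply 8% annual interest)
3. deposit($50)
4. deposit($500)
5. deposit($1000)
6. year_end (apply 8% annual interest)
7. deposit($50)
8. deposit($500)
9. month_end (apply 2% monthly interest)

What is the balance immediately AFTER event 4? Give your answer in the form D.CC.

Answer: 2170.00

Derivation:
After 1 (deposit($500)): balance=$1500.00 total_interest=$0.00
After 2 (year_end (apply 8% annual interest)): balance=$1620.00 total_interest=$120.00
After 3 (deposit($50)): balance=$1670.00 total_interest=$120.00
After 4 (deposit($500)): balance=$2170.00 total_interest=$120.00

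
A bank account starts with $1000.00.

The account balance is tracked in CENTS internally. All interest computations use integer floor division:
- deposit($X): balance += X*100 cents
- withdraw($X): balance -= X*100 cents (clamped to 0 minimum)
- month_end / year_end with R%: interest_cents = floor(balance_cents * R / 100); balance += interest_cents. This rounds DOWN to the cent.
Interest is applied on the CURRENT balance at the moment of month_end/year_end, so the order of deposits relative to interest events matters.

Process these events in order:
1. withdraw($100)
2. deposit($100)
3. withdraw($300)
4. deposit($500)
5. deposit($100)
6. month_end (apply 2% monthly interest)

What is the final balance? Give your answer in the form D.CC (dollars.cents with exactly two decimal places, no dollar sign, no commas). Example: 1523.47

After 1 (withdraw($100)): balance=$900.00 total_interest=$0.00
After 2 (deposit($100)): balance=$1000.00 total_interest=$0.00
After 3 (withdraw($300)): balance=$700.00 total_interest=$0.00
After 4 (deposit($500)): balance=$1200.00 total_interest=$0.00
After 5 (deposit($100)): balance=$1300.00 total_interest=$0.00
After 6 (month_end (apply 2% monthly interest)): balance=$1326.00 total_interest=$26.00

Answer: 1326.00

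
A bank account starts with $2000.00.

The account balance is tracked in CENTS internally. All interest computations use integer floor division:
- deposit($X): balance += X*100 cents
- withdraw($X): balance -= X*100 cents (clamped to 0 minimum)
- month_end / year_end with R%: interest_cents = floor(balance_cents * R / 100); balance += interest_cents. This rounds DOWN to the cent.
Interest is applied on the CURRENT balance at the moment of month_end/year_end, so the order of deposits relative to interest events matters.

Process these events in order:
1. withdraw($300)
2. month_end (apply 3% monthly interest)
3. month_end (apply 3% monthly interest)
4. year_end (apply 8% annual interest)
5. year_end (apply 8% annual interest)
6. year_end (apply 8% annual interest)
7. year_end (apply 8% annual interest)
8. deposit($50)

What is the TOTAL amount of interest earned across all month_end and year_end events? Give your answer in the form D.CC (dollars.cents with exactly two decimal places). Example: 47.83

After 1 (withdraw($300)): balance=$1700.00 total_interest=$0.00
After 2 (month_end (apply 3% monthly interest)): balance=$1751.00 total_interest=$51.00
After 3 (month_end (apply 3% monthly interest)): balance=$1803.53 total_interest=$103.53
After 4 (year_end (apply 8% annual interest)): balance=$1947.81 total_interest=$247.81
After 5 (year_end (apply 8% annual interest)): balance=$2103.63 total_interest=$403.63
After 6 (year_end (apply 8% annual interest)): balance=$2271.92 total_interest=$571.92
After 7 (year_end (apply 8% annual interest)): balance=$2453.67 total_interest=$753.67
After 8 (deposit($50)): balance=$2503.67 total_interest=$753.67

Answer: 753.67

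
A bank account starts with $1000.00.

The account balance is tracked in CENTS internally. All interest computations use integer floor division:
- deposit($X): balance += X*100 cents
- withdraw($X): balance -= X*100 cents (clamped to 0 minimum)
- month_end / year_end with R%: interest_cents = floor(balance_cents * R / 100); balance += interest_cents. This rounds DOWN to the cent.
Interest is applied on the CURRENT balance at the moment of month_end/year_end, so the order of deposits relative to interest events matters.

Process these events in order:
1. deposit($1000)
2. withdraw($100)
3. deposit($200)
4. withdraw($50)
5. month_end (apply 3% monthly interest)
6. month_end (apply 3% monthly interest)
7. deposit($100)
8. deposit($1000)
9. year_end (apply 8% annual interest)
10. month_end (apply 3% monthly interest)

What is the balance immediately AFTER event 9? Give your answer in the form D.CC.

Answer: 3536.82

Derivation:
After 1 (deposit($1000)): balance=$2000.00 total_interest=$0.00
After 2 (withdraw($100)): balance=$1900.00 total_interest=$0.00
After 3 (deposit($200)): balance=$2100.00 total_interest=$0.00
After 4 (withdraw($50)): balance=$2050.00 total_interest=$0.00
After 5 (month_end (apply 3% monthly interest)): balance=$2111.50 total_interest=$61.50
After 6 (month_end (apply 3% monthly interest)): balance=$2174.84 total_interest=$124.84
After 7 (deposit($100)): balance=$2274.84 total_interest=$124.84
After 8 (deposit($1000)): balance=$3274.84 total_interest=$124.84
After 9 (year_end (apply 8% annual interest)): balance=$3536.82 total_interest=$386.82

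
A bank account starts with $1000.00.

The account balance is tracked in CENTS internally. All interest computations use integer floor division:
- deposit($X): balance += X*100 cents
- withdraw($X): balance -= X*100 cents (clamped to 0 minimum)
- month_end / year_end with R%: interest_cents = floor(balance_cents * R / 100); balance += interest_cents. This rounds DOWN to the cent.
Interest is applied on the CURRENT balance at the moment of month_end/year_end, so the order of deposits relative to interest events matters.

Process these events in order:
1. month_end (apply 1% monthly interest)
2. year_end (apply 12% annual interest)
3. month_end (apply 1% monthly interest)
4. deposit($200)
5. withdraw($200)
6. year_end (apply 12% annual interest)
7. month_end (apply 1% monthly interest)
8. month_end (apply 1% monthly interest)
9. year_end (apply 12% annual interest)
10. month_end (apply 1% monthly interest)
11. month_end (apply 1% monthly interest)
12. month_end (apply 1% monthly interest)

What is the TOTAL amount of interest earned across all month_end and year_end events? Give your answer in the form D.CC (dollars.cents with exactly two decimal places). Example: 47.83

Answer: 506.23

Derivation:
After 1 (month_end (apply 1% monthly interest)): balance=$1010.00 total_interest=$10.00
After 2 (year_end (apply 12% annual interest)): balance=$1131.20 total_interest=$131.20
After 3 (month_end (apply 1% monthly interest)): balance=$1142.51 total_interest=$142.51
After 4 (deposit($200)): balance=$1342.51 total_interest=$142.51
After 5 (withdraw($200)): balance=$1142.51 total_interest=$142.51
After 6 (year_end (apply 12% annual interest)): balance=$1279.61 total_interest=$279.61
After 7 (month_end (apply 1% monthly interest)): balance=$1292.40 total_interest=$292.40
After 8 (month_end (apply 1% monthly interest)): balance=$1305.32 total_interest=$305.32
After 9 (year_end (apply 12% annual interest)): balance=$1461.95 total_interest=$461.95
After 10 (month_end (apply 1% monthly interest)): balance=$1476.56 total_interest=$476.56
After 11 (month_end (apply 1% monthly interest)): balance=$1491.32 total_interest=$491.32
After 12 (month_end (apply 1% monthly interest)): balance=$1506.23 total_interest=$506.23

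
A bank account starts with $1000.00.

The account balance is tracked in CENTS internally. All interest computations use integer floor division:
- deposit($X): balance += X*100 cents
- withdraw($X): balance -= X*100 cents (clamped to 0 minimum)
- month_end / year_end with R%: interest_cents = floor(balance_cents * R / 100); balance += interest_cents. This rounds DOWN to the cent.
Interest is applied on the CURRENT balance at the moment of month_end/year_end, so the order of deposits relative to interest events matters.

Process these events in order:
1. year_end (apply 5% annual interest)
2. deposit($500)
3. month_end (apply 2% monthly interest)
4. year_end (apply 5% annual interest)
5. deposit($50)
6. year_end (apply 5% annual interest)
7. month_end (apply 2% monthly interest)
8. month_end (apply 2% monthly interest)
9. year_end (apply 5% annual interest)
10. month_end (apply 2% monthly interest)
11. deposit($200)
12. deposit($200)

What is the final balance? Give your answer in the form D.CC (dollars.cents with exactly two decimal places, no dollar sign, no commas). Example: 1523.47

After 1 (year_end (apply 5% annual interest)): balance=$1050.00 total_interest=$50.00
After 2 (deposit($500)): balance=$1550.00 total_interest=$50.00
After 3 (month_end (apply 2% monthly interest)): balance=$1581.00 total_interest=$81.00
After 4 (year_end (apply 5% annual interest)): balance=$1660.05 total_interest=$160.05
After 5 (deposit($50)): balance=$1710.05 total_interest=$160.05
After 6 (year_end (apply 5% annual interest)): balance=$1795.55 total_interest=$245.55
After 7 (month_end (apply 2% monthly interest)): balance=$1831.46 total_interest=$281.46
After 8 (month_end (apply 2% monthly interest)): balance=$1868.08 total_interest=$318.08
After 9 (year_end (apply 5% annual interest)): balance=$1961.48 total_interest=$411.48
After 10 (month_end (apply 2% monthly interest)): balance=$2000.70 total_interest=$450.70
After 11 (deposit($200)): balance=$2200.70 total_interest=$450.70
After 12 (deposit($200)): balance=$2400.70 total_interest=$450.70

Answer: 2400.70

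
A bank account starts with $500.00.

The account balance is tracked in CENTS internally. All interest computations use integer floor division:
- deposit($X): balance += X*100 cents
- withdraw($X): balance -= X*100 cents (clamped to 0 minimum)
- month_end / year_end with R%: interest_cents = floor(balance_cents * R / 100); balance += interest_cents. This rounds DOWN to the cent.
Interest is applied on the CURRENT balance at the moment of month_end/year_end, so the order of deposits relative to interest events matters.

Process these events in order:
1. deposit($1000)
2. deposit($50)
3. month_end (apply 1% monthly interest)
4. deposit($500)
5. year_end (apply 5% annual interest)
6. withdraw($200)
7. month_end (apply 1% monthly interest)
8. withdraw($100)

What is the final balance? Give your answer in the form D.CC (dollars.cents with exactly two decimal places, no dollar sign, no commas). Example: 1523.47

After 1 (deposit($1000)): balance=$1500.00 total_interest=$0.00
After 2 (deposit($50)): balance=$1550.00 total_interest=$0.00
After 3 (month_end (apply 1% monthly interest)): balance=$1565.50 total_interest=$15.50
After 4 (deposit($500)): balance=$2065.50 total_interest=$15.50
After 5 (year_end (apply 5% annual interest)): balance=$2168.77 total_interest=$118.77
After 6 (withdraw($200)): balance=$1968.77 total_interest=$118.77
After 7 (month_end (apply 1% monthly interest)): balance=$1988.45 total_interest=$138.45
After 8 (withdraw($100)): balance=$1888.45 total_interest=$138.45

Answer: 1888.45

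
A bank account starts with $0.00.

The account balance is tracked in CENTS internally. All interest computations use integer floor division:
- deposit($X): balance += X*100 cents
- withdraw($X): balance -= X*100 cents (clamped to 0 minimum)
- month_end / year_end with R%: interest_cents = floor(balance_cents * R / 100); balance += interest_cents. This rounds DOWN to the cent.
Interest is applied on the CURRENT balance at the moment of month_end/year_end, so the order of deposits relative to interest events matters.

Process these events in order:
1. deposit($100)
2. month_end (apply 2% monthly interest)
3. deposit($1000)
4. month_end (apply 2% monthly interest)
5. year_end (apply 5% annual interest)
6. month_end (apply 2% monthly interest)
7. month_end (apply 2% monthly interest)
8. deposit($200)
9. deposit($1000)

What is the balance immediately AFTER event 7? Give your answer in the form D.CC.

After 1 (deposit($100)): balance=$100.00 total_interest=$0.00
After 2 (month_end (apply 2% monthly interest)): balance=$102.00 total_interest=$2.00
After 3 (deposit($1000)): balance=$1102.00 total_interest=$2.00
After 4 (month_end (apply 2% monthly interest)): balance=$1124.04 total_interest=$24.04
After 5 (year_end (apply 5% annual interest)): balance=$1180.24 total_interest=$80.24
After 6 (month_end (apply 2% monthly interest)): balance=$1203.84 total_interest=$103.84
After 7 (month_end (apply 2% monthly interest)): balance=$1227.91 total_interest=$127.91

Answer: 1227.91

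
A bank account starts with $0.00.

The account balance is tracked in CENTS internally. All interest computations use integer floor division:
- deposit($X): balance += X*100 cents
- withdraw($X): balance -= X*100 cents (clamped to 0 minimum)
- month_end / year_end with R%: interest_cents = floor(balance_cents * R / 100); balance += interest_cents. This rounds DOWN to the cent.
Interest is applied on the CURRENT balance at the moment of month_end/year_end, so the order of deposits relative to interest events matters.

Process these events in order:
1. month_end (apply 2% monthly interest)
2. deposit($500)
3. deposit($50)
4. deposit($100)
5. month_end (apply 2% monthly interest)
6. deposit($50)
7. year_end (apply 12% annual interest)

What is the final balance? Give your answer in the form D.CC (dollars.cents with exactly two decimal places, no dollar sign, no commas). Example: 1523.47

After 1 (month_end (apply 2% monthly interest)): balance=$0.00 total_interest=$0.00
After 2 (deposit($500)): balance=$500.00 total_interest=$0.00
After 3 (deposit($50)): balance=$550.00 total_interest=$0.00
After 4 (deposit($100)): balance=$650.00 total_interest=$0.00
After 5 (month_end (apply 2% monthly interest)): balance=$663.00 total_interest=$13.00
After 6 (deposit($50)): balance=$713.00 total_interest=$13.00
After 7 (year_end (apply 12% annual interest)): balance=$798.56 total_interest=$98.56

Answer: 798.56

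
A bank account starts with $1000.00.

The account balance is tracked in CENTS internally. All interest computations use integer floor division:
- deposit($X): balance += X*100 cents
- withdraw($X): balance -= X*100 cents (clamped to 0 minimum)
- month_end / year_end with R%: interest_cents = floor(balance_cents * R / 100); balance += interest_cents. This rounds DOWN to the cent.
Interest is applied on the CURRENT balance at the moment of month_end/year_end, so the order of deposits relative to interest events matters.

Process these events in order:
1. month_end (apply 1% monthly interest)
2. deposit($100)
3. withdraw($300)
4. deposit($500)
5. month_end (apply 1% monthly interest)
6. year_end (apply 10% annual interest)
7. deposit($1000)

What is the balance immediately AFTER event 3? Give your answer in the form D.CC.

Answer: 810.00

Derivation:
After 1 (month_end (apply 1% monthly interest)): balance=$1010.00 total_interest=$10.00
After 2 (deposit($100)): balance=$1110.00 total_interest=$10.00
After 3 (withdraw($300)): balance=$810.00 total_interest=$10.00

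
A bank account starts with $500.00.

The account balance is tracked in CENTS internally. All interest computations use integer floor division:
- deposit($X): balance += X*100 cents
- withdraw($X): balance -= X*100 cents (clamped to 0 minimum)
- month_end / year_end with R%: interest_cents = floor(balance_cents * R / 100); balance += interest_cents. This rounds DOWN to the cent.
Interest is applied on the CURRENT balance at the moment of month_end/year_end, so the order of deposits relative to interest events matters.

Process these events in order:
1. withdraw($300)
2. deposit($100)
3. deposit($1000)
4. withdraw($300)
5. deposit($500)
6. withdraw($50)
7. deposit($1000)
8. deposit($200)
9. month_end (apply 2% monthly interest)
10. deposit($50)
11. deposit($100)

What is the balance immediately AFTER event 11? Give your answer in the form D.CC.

After 1 (withdraw($300)): balance=$200.00 total_interest=$0.00
After 2 (deposit($100)): balance=$300.00 total_interest=$0.00
After 3 (deposit($1000)): balance=$1300.00 total_interest=$0.00
After 4 (withdraw($300)): balance=$1000.00 total_interest=$0.00
After 5 (deposit($500)): balance=$1500.00 total_interest=$0.00
After 6 (withdraw($50)): balance=$1450.00 total_interest=$0.00
After 7 (deposit($1000)): balance=$2450.00 total_interest=$0.00
After 8 (deposit($200)): balance=$2650.00 total_interest=$0.00
After 9 (month_end (apply 2% monthly interest)): balance=$2703.00 total_interest=$53.00
After 10 (deposit($50)): balance=$2753.00 total_interest=$53.00
After 11 (deposit($100)): balance=$2853.00 total_interest=$53.00

Answer: 2853.00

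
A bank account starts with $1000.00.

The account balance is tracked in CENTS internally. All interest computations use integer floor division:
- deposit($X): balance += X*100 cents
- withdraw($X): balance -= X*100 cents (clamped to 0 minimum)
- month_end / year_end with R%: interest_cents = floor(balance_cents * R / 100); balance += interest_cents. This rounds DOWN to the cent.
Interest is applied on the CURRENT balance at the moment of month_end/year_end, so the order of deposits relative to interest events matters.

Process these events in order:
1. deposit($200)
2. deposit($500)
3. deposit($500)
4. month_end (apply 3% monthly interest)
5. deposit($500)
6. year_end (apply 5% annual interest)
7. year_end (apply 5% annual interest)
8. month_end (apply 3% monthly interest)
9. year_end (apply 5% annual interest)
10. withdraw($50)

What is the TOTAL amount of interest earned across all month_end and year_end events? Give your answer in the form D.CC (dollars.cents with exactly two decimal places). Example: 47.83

Answer: 598.03

Derivation:
After 1 (deposit($200)): balance=$1200.00 total_interest=$0.00
After 2 (deposit($500)): balance=$1700.00 total_interest=$0.00
After 3 (deposit($500)): balance=$2200.00 total_interest=$0.00
After 4 (month_end (apply 3% monthly interest)): balance=$2266.00 total_interest=$66.00
After 5 (deposit($500)): balance=$2766.00 total_interest=$66.00
After 6 (year_end (apply 5% annual interest)): balance=$2904.30 total_interest=$204.30
After 7 (year_end (apply 5% annual interest)): balance=$3049.51 total_interest=$349.51
After 8 (month_end (apply 3% monthly interest)): balance=$3140.99 total_interest=$440.99
After 9 (year_end (apply 5% annual interest)): balance=$3298.03 total_interest=$598.03
After 10 (withdraw($50)): balance=$3248.03 total_interest=$598.03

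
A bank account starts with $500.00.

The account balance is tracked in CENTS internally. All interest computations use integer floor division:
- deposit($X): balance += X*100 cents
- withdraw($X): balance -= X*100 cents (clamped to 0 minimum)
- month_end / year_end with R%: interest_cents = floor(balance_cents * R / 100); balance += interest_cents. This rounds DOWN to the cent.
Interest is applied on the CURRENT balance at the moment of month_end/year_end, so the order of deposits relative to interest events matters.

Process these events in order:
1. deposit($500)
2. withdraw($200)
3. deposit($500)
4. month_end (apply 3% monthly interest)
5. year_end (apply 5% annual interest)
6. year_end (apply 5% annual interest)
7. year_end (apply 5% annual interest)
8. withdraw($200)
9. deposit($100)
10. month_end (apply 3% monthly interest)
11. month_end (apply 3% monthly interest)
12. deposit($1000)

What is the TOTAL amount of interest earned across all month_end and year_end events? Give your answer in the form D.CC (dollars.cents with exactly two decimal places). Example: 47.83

After 1 (deposit($500)): balance=$1000.00 total_interest=$0.00
After 2 (withdraw($200)): balance=$800.00 total_interest=$0.00
After 3 (deposit($500)): balance=$1300.00 total_interest=$0.00
After 4 (month_end (apply 3% monthly interest)): balance=$1339.00 total_interest=$39.00
After 5 (year_end (apply 5% annual interest)): balance=$1405.95 total_interest=$105.95
After 6 (year_end (apply 5% annual interest)): balance=$1476.24 total_interest=$176.24
After 7 (year_end (apply 5% annual interest)): balance=$1550.05 total_interest=$250.05
After 8 (withdraw($200)): balance=$1350.05 total_interest=$250.05
After 9 (deposit($100)): balance=$1450.05 total_interest=$250.05
After 10 (month_end (apply 3% monthly interest)): balance=$1493.55 total_interest=$293.55
After 11 (month_end (apply 3% monthly interest)): balance=$1538.35 total_interest=$338.35
After 12 (deposit($1000)): balance=$2538.35 total_interest=$338.35

Answer: 338.35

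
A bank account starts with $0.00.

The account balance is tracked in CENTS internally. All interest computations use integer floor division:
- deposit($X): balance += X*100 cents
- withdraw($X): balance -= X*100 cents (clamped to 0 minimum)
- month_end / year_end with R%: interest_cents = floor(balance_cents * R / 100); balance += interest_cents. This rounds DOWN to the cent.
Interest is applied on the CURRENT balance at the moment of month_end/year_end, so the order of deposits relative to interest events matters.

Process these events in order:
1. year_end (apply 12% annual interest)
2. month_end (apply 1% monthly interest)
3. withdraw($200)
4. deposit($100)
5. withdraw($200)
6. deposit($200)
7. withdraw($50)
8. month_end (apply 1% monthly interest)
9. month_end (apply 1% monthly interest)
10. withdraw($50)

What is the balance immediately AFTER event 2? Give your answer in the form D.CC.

Answer: 0.00

Derivation:
After 1 (year_end (apply 12% annual interest)): balance=$0.00 total_interest=$0.00
After 2 (month_end (apply 1% monthly interest)): balance=$0.00 total_interest=$0.00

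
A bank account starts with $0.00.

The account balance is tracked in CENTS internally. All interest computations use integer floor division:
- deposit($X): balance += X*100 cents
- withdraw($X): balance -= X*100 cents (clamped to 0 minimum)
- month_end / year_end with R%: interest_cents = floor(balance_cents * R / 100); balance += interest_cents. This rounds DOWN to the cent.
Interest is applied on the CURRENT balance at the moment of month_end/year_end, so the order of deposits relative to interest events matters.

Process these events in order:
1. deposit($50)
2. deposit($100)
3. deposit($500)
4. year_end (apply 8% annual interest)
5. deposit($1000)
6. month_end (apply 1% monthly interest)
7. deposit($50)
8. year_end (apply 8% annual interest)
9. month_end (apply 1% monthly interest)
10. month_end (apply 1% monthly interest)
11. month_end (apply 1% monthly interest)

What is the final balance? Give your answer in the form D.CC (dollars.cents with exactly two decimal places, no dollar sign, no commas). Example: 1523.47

After 1 (deposit($50)): balance=$50.00 total_interest=$0.00
After 2 (deposit($100)): balance=$150.00 total_interest=$0.00
After 3 (deposit($500)): balance=$650.00 total_interest=$0.00
After 4 (year_end (apply 8% annual interest)): balance=$702.00 total_interest=$52.00
After 5 (deposit($1000)): balance=$1702.00 total_interest=$52.00
After 6 (month_end (apply 1% monthly interest)): balance=$1719.02 total_interest=$69.02
After 7 (deposit($50)): balance=$1769.02 total_interest=$69.02
After 8 (year_end (apply 8% annual interest)): balance=$1910.54 total_interest=$210.54
After 9 (month_end (apply 1% monthly interest)): balance=$1929.64 total_interest=$229.64
After 10 (month_end (apply 1% monthly interest)): balance=$1948.93 total_interest=$248.93
After 11 (month_end (apply 1% monthly interest)): balance=$1968.41 total_interest=$268.41

Answer: 1968.41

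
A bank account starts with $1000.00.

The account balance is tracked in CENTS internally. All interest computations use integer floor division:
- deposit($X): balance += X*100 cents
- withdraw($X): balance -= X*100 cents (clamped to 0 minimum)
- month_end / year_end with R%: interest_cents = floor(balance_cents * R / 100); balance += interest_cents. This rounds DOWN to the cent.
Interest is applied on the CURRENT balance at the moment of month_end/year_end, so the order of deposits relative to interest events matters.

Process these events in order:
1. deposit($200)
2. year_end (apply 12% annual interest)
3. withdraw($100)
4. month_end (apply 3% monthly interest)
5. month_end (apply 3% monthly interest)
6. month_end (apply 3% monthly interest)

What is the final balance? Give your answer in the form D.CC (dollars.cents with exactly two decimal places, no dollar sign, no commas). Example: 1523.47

Answer: 1359.34

Derivation:
After 1 (deposit($200)): balance=$1200.00 total_interest=$0.00
After 2 (year_end (apply 12% annual interest)): balance=$1344.00 total_interest=$144.00
After 3 (withdraw($100)): balance=$1244.00 total_interest=$144.00
After 4 (month_end (apply 3% monthly interest)): balance=$1281.32 total_interest=$181.32
After 5 (month_end (apply 3% monthly interest)): balance=$1319.75 total_interest=$219.75
After 6 (month_end (apply 3% monthly interest)): balance=$1359.34 total_interest=$259.34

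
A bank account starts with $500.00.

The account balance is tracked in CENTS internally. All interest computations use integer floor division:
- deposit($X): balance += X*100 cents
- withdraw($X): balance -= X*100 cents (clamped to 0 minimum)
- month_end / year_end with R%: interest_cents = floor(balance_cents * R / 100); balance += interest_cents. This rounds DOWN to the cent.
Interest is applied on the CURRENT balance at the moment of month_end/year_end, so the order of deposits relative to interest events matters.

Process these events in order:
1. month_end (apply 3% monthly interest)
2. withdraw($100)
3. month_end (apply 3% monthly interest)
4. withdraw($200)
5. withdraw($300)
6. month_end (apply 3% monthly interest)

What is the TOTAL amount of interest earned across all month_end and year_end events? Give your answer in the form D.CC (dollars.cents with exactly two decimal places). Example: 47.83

After 1 (month_end (apply 3% monthly interest)): balance=$515.00 total_interest=$15.00
After 2 (withdraw($100)): balance=$415.00 total_interest=$15.00
After 3 (month_end (apply 3% monthly interest)): balance=$427.45 total_interest=$27.45
After 4 (withdraw($200)): balance=$227.45 total_interest=$27.45
After 5 (withdraw($300)): balance=$0.00 total_interest=$27.45
After 6 (month_end (apply 3% monthly interest)): balance=$0.00 total_interest=$27.45

Answer: 27.45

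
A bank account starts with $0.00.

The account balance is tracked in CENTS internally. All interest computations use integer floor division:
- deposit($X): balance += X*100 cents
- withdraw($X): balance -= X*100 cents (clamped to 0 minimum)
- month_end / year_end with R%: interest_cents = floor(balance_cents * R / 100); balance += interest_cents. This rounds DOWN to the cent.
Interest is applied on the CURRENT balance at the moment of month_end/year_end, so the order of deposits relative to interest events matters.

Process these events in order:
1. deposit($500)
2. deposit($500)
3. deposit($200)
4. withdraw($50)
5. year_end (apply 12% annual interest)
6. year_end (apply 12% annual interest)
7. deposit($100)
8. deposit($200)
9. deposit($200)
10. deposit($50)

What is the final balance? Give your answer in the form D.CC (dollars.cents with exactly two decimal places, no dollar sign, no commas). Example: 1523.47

After 1 (deposit($500)): balance=$500.00 total_interest=$0.00
After 2 (deposit($500)): balance=$1000.00 total_interest=$0.00
After 3 (deposit($200)): balance=$1200.00 total_interest=$0.00
After 4 (withdraw($50)): balance=$1150.00 total_interest=$0.00
After 5 (year_end (apply 12% annual interest)): balance=$1288.00 total_interest=$138.00
After 6 (year_end (apply 12% annual interest)): balance=$1442.56 total_interest=$292.56
After 7 (deposit($100)): balance=$1542.56 total_interest=$292.56
After 8 (deposit($200)): balance=$1742.56 total_interest=$292.56
After 9 (deposit($200)): balance=$1942.56 total_interest=$292.56
After 10 (deposit($50)): balance=$1992.56 total_interest=$292.56

Answer: 1992.56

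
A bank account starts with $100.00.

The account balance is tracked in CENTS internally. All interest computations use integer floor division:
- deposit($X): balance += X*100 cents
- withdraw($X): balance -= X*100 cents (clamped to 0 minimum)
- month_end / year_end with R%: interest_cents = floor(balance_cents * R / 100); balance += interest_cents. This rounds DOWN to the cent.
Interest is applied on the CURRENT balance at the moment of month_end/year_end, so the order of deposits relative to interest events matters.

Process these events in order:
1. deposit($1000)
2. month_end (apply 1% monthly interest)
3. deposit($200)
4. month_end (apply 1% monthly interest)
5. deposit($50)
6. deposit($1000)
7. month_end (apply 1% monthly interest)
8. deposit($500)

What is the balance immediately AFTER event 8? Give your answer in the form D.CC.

After 1 (deposit($1000)): balance=$1100.00 total_interest=$0.00
After 2 (month_end (apply 1% monthly interest)): balance=$1111.00 total_interest=$11.00
After 3 (deposit($200)): balance=$1311.00 total_interest=$11.00
After 4 (month_end (apply 1% monthly interest)): balance=$1324.11 total_interest=$24.11
After 5 (deposit($50)): balance=$1374.11 total_interest=$24.11
After 6 (deposit($1000)): balance=$2374.11 total_interest=$24.11
After 7 (month_end (apply 1% monthly interest)): balance=$2397.85 total_interest=$47.85
After 8 (deposit($500)): balance=$2897.85 total_interest=$47.85

Answer: 2897.85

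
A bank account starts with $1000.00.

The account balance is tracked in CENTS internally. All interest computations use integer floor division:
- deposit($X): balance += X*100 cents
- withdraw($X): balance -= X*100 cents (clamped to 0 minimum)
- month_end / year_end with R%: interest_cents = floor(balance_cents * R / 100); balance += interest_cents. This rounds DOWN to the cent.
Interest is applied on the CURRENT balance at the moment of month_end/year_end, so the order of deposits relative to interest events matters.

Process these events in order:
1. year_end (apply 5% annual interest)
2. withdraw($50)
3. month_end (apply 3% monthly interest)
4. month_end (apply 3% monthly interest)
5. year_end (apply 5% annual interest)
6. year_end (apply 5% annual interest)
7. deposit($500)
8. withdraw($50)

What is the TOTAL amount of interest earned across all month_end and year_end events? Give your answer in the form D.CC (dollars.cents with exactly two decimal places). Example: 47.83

After 1 (year_end (apply 5% annual interest)): balance=$1050.00 total_interest=$50.00
After 2 (withdraw($50)): balance=$1000.00 total_interest=$50.00
After 3 (month_end (apply 3% monthly interest)): balance=$1030.00 total_interest=$80.00
After 4 (month_end (apply 3% monthly interest)): balance=$1060.90 total_interest=$110.90
After 5 (year_end (apply 5% annual interest)): balance=$1113.94 total_interest=$163.94
After 6 (year_end (apply 5% annual interest)): balance=$1169.63 total_interest=$219.63
After 7 (deposit($500)): balance=$1669.63 total_interest=$219.63
After 8 (withdraw($50)): balance=$1619.63 total_interest=$219.63

Answer: 219.63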